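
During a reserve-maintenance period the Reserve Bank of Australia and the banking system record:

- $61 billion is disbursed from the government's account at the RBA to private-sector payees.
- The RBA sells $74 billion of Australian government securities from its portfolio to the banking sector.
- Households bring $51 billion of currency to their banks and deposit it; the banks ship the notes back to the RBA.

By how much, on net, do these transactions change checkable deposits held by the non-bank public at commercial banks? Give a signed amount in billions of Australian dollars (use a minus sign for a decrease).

+$112 billion

Government spending $61 billion: non-bank counterparties' bank balances rise → +$61B.
OMO sale (to banks) $74 billion: the counterparty is a bank, so public deposits are unchanged → 0.
Currency deposit $51 billion: non-bank counterparties' bank balances rise → +$51B.
Net: 61 + 0 + 51 = +$112 billion.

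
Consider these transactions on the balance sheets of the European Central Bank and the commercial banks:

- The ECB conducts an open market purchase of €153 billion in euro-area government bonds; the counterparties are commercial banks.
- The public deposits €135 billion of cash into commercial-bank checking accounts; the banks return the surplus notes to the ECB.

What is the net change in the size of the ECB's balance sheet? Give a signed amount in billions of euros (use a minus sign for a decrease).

OMO purchase (from banks) €153 billion: an ECB asset is acquired → +€153B.
Currency deposit €135 billion: only the composition of liabilities changes → 0.
Net: 153 + 0 = +€153 billion.

+€153 billion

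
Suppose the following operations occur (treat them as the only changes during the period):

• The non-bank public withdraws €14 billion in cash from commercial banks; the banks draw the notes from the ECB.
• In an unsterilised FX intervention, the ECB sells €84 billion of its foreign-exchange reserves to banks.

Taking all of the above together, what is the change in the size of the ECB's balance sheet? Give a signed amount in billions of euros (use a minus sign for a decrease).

-€84 billion

ECB balance sheet:
  Assets:      Foreign assets −€84B
  Liabilities: Bank reserves −€98B, Currency in circulation +€14B
Change in total ECB assets = -€84 billion.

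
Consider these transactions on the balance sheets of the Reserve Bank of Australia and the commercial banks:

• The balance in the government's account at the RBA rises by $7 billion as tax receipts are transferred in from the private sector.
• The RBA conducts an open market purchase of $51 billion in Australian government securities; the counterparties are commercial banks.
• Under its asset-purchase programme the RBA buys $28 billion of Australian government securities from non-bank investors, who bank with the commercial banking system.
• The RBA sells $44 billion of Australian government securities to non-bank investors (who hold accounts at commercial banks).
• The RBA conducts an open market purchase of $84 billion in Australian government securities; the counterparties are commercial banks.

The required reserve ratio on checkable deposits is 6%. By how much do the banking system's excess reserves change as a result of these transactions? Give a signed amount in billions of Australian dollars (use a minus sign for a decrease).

Government account inflow $7 billion: reserves −$7B, deposits −$7B.
OMO purchase (from banks) $51 billion: reserves +$51B, deposits 0.
Asset purchase (from non-banks) $28 billion: reserves +$28B, deposits +$28B.
Asset sale (to non-banks) $44 billion: reserves −$44B, deposits −$44B.
OMO purchase (from banks) $84 billion: reserves +$84B, deposits 0.
Totals: Δreserves = +$112B, Δdeposits = −$23B.
Δrequired reserves = 6% × −$23B = −$1.38B.
Δexcess reserves = Δreserves − Δrequired = +$112B − (−$1.38B) = +$113.38 billion.

+$113.38 billion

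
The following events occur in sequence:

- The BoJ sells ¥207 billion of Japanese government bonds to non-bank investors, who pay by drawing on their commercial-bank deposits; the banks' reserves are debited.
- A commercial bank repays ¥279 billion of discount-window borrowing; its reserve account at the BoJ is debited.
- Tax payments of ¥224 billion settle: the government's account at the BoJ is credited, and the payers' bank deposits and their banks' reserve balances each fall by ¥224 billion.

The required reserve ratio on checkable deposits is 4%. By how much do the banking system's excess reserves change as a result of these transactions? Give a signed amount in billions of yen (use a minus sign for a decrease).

-¥692.76 billion

Asset sale (to non-banks) ¥207 billion: reserves −¥207B, deposits −¥207B.
Discount-window repayment ¥279 billion: reserves −¥279B, deposits 0.
Government account inflow ¥224 billion: reserves −¥224B, deposits −¥224B.
Totals: Δreserves = −¥710B, Δdeposits = −¥431B.
Δrequired reserves = 4% × −¥431B = −¥17.24B.
Δexcess reserves = Δreserves − Δrequired = −¥710B − (−¥17.24B) = -¥692.76 billion.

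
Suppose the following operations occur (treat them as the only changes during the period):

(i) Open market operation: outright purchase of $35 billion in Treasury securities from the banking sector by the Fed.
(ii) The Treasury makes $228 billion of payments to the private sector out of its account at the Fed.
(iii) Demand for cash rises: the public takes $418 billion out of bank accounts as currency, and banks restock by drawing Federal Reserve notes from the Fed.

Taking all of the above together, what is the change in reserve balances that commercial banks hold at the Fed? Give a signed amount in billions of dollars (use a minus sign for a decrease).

-$155 billion

Fed balance sheet:
  Assets:      Securities +$35B
  Liabilities: Bank reserves −$155B, Currency in circulation +$418B, Government deposits −$228B
So the change in reserve balances that commercial banks hold at the Fed is -$155 billion.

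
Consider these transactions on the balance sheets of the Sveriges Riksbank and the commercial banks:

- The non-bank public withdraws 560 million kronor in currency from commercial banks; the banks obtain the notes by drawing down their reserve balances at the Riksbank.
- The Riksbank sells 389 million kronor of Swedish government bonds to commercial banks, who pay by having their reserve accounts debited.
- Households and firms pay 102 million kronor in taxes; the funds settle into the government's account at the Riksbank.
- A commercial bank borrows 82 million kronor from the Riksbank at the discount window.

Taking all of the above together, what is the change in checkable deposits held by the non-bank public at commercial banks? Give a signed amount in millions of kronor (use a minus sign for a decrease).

-662 million

Currency withdrawal 560 million kronor: non-bank counterparties' bank balances fall → −560M.
OMO sale (to banks) 389 million kronor: the counterparty is a bank, so public deposits are unchanged → 0.
Government account inflow 102 million kronor: non-bank counterparties' bank balances fall → −102M.
Discount-window loan 82 million kronor: the counterparty is a bank, so public deposits are unchanged → 0.
Net: −560 + 0 − 102 + 0 = -662 million.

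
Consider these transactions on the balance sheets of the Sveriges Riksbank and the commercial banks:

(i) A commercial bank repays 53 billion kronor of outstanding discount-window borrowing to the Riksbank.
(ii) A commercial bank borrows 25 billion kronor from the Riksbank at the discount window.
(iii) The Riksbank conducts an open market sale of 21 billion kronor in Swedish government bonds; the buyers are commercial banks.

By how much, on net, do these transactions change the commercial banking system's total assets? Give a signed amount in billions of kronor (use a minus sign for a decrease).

Discount-window repayment 53 billion kronor: bank balance sheets shrink → −53B.
Discount-window loan 25 billion kronor: bank balance sheets expand → +25B.
OMO sale (to banks) 21 billion kronor: just an asset swap on bank balance sheets → 0.
Net: −53 + 25 + 0 = -28 billion.

-28 billion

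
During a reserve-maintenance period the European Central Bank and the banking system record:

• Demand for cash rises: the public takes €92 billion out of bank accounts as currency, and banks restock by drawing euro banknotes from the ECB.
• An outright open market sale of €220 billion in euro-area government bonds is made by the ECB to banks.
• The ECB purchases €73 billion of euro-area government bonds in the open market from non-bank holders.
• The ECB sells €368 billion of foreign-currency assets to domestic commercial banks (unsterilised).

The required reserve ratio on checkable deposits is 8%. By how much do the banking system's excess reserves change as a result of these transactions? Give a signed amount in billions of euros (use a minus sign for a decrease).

Currency withdrawal €92 billion: reserves −€92B, deposits −€92B.
OMO sale (to banks) €220 billion: reserves −€220B, deposits 0.
Asset purchase (from non-banks) €73 billion: reserves +€73B, deposits +€73B.
FX sale €368 billion: reserves −€368B, deposits 0.
Totals: Δreserves = −€607B, Δdeposits = −€19B.
Δrequired reserves = 8% × −€19B = −€1.52B.
Δexcess reserves = Δreserves − Δrequired = −€607B − (−€1.52B) = -€605.48 billion.

-€605.48 billion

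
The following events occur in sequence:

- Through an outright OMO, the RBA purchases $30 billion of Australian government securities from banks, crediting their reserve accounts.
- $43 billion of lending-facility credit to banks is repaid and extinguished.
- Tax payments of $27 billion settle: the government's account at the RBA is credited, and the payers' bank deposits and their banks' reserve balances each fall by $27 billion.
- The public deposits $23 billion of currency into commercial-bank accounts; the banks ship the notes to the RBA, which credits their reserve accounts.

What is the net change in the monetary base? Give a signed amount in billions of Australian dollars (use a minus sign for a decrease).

-$40 billion

RBA balance sheet:
  Assets:      Securities +$30B, Loans to banks −$43B
  Liabilities: Bank reserves −$17B, Currency in circulation −$23B, Government deposits +$27B
Monetary base = currency + reserves: −$23B + (−$17B) = -$40 billion.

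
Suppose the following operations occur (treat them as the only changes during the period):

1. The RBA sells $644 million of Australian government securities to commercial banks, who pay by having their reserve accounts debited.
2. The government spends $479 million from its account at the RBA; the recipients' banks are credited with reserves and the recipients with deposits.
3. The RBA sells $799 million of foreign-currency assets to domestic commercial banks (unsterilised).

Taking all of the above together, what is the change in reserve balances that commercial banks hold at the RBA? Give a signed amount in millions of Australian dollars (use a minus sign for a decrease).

-$964 million

OMO sale (to banks) $644 million: the buying banks pay out of their reserve balances → −$644M.
Government spending $479 million: government payments flow into bank reserve accounts → +$479M.
FX sale $799 million: the buying banks pay out of their reserve balances → −$799M.
Net: −644 + 479 − 799 = -$964 million.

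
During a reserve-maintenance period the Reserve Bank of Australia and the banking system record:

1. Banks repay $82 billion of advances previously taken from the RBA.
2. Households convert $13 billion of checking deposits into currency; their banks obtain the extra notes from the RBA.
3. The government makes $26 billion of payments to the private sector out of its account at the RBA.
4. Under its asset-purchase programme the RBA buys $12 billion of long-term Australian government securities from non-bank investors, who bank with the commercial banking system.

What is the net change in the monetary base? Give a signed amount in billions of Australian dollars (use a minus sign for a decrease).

-$44 billion

RBA balance sheet:
  Assets:      Securities +$12B, Loans to banks −$82B
  Liabilities: Bank reserves −$57B, Currency in circulation +$13B, Government deposits −$26B
Commercial banking system:
  Assets:      Reserves at CB −$57B
  Liabilities: Checkable deposits +$25B, Borrowings from CB −$82B
Monetary base = currency + reserves: +$13B + (−$57B) = -$44 billion.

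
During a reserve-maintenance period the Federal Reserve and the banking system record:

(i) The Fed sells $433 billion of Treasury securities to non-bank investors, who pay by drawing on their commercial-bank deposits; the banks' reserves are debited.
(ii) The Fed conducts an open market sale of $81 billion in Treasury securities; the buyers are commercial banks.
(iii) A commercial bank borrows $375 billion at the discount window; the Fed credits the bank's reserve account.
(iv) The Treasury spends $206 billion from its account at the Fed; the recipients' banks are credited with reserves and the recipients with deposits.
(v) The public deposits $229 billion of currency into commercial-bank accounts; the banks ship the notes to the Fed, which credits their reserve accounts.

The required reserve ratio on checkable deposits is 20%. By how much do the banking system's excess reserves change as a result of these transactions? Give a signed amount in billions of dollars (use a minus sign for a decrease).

+$295.6 billion

Asset sale (to non-banks) $433 billion: reserves −$433B, deposits −$433B.
OMO sale (to banks) $81 billion: reserves −$81B, deposits 0.
Discount-window loan $375 billion: reserves +$375B, deposits 0.
Government spending $206 billion: reserves +$206B, deposits +$206B.
Currency deposit $229 billion: reserves +$229B, deposits +$229B.
Totals: Δreserves = +$296B, Δdeposits = +$2B.
Δrequired reserves = 20% × +$2B = +$0.4B.
Δexcess reserves = Δreserves − Δrequired = +$296B − (+$0.4B) = +$295.6 billion.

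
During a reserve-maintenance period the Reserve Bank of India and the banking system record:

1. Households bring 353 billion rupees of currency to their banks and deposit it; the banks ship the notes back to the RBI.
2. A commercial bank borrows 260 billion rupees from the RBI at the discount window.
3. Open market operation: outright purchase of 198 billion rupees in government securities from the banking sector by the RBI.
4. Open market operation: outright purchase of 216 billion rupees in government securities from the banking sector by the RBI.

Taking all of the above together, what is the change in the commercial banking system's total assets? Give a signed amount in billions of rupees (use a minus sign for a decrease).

+613 billion

RBI balance sheet:
  Assets:      Securities +414B, Loans to banks +260B
  Liabilities: Bank reserves +1027B, Currency in circulation −353B
Commercial banking system:
  Assets:      Reserves at CB +1027B, Securities −414B
  Liabilities: Checkable deposits +353B, Borrowings from CB +260B
Change in total bank assets = +613 billion.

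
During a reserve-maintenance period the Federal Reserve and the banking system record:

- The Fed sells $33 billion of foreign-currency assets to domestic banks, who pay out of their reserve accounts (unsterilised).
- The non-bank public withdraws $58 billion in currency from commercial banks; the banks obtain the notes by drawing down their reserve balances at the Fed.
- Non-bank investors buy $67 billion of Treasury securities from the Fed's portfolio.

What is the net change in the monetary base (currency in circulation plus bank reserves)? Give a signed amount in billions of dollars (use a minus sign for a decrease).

-$100 billion

Fed balance sheet:
  Assets:      Securities −$67B, Foreign assets −$33B
  Liabilities: Bank reserves −$158B, Currency in circulation +$58B
Monetary base = currency + reserves: +$58B + (−$158B) = -$100 billion.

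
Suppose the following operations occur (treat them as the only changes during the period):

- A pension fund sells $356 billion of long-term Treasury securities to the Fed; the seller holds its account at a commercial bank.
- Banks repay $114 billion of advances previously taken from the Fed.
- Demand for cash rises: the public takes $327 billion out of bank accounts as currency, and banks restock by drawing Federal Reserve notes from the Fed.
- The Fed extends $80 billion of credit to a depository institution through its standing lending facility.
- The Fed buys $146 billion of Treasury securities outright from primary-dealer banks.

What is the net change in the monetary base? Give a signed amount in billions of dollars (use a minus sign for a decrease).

+$468 billion

Fed balance sheet:
  Assets:      Securities +$502B, Loans to banks −$34B
  Liabilities: Bank reserves +$141B, Currency in circulation +$327B
Commercial banking system:
  Assets:      Reserves at CB +$141B, Securities −$146B
  Liabilities: Checkable deposits +$29B, Borrowings from CB −$34B
Monetary base = currency + reserves: +$327B + (+$141B) = +$468 billion.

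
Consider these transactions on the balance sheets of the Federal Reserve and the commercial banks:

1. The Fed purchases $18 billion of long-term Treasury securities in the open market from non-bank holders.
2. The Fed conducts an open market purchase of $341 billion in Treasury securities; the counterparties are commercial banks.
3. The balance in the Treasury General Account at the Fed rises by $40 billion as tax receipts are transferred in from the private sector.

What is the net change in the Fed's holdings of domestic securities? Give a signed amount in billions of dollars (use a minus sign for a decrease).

+$359 billion

Fed balance sheet:
  Assets:      Securities +$359B
  Liabilities: Bank reserves +$319B, Government deposits +$40B
So the change in the Fed's holdings of domestic securities is +$359 billion.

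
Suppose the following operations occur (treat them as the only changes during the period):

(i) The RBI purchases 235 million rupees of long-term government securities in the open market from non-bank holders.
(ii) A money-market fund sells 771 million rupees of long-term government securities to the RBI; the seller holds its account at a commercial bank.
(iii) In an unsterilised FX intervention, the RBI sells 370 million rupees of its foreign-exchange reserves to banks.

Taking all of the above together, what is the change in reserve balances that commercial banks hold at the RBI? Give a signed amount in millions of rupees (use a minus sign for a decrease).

RBI balance sheet:
  Assets:      Securities +1006M, Foreign assets −370M
  Liabilities: Bank reserves +636M
Commercial banking system:
  Assets:      Reserves at CB +636M, Foreign assets +370M
  Liabilities: Checkable deposits +1006M
So the change in reserve balances that commercial banks hold at the RBI is +636 million.

+636 million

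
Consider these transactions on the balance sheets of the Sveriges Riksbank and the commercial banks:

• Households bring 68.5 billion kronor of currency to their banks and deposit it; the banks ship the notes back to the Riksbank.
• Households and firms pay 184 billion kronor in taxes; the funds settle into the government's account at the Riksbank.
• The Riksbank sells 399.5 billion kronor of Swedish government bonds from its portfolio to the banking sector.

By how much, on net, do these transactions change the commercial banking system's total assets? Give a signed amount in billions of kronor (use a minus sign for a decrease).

Currency deposit 68.5 billion kronor: bank balance sheets expand → +68.5B.
Government account inflow 184 billion kronor: bank balance sheets shrink → −184B.
OMO sale (to banks) 399.5 billion kronor: just an asset swap on bank balance sheets → 0.
Net: 68.5 − 184 + 0 = -115.5 billion.

-115.5 billion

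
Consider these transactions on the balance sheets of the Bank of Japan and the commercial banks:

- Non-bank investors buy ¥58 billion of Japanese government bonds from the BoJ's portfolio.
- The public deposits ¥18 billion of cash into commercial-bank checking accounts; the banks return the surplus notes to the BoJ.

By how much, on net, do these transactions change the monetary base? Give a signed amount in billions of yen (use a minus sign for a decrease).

BoJ balance sheet:
  Assets:      Securities −¥58B
  Liabilities: Bank reserves −¥40B, Currency in circulation −¥18B
Monetary base = currency + reserves: −¥18B + (−¥40B) = -¥58 billion.

-¥58 billion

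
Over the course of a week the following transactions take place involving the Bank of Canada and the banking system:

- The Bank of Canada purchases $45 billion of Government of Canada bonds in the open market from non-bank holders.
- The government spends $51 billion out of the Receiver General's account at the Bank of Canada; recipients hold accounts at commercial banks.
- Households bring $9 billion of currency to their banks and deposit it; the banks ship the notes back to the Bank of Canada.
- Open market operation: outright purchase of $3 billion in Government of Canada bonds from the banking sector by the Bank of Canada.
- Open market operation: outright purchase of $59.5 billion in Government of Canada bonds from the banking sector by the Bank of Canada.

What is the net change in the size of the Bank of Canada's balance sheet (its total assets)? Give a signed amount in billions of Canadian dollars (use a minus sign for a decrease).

+$107.5 billion

Asset purchase (from non-banks) $45 billion: a Bank of Canada asset is acquired → +$45B.
Government spending $51 billion: only the composition of liabilities changes → 0.
Currency deposit $9 billion: only the composition of liabilities changes → 0.
OMO purchase (from banks) $3 billion: a Bank of Canada asset is acquired → +$3B.
OMO purchase (from banks) $59.5 billion: a Bank of Canada asset is acquired → +$59.5B.
Net: 45 + 0 + 0 + 3 + 59.5 = +$107.5 billion.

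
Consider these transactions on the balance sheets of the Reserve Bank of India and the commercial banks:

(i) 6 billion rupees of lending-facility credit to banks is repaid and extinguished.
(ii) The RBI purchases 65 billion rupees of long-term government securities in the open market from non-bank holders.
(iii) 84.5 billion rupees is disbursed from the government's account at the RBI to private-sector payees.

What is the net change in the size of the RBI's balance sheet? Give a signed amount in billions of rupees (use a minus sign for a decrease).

RBI balance sheet:
  Assets:      Securities +65B, Loans to banks −6B
  Liabilities: Bank reserves +143.5B, Government deposits −84.5B
Change in total RBI assets = +59 billion.

+59 billion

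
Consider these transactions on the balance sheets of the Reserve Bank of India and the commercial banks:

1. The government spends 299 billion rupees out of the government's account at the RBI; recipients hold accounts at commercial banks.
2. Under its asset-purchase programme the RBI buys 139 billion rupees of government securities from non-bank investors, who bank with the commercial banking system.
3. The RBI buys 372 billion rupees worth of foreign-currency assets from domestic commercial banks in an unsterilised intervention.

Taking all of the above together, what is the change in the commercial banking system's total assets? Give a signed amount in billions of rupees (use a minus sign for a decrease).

+438 billion

Government spending 299 billion rupees: bank balance sheets expand → +299B.
Asset purchase (from non-banks) 139 billion rupees: bank balance sheets expand → +139B.
FX purchase 372 billion rupees: just an asset swap on bank balance sheets → 0.
Net: 299 + 139 + 0 = +438 billion.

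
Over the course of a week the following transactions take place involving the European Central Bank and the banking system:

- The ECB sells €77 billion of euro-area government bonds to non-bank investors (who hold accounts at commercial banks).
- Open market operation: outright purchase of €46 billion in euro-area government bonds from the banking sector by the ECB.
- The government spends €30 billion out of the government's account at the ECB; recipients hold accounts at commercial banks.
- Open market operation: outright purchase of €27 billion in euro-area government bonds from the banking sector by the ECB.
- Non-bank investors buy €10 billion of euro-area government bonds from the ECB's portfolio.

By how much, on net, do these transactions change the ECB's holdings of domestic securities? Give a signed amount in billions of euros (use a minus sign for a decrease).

-€14 billion

Asset sale (to non-banks) €77 billion: securities removed from the ECB's portfolio → −€77B.
OMO purchase (from banks) €46 billion: securities added to the ECB's portfolio → +€46B.
Government spending €30 billion: the ECB's securities portfolio is untouched → 0.
OMO purchase (from banks) €27 billion: securities added to the ECB's portfolio → +€27B.
Asset sale (to non-banks) €10 billion: securities removed from the ECB's portfolio → −€10B.
Net: −77 + 46 + 0 + 27 − 10 = -€14 billion.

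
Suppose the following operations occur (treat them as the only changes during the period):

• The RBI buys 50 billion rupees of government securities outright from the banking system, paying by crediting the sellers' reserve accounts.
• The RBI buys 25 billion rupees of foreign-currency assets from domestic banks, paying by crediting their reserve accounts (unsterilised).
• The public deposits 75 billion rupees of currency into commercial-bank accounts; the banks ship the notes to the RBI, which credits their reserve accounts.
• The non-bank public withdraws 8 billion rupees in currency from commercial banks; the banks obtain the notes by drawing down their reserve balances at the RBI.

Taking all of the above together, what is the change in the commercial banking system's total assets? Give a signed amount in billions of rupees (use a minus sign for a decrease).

+67 billion

OMO purchase (from banks) 50 billion rupees: just an asset swap on bank balance sheets → 0.
FX purchase 25 billion rupees: just an asset swap on bank balance sheets → 0.
Currency deposit 75 billion rupees: bank balance sheets expand → +75B.
Currency withdrawal 8 billion rupees: bank balance sheets shrink → −8B.
Net: 0 + 0 + 75 − 8 = +67 billion.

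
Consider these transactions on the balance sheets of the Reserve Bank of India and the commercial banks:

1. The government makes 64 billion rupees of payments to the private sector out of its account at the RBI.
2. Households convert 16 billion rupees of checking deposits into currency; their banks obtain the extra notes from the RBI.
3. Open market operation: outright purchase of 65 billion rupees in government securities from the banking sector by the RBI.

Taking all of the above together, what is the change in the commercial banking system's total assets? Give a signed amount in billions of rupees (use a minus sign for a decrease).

+48 billion

Government spending 64 billion rupees: bank balance sheets expand → +64B.
Currency withdrawal 16 billion rupees: bank balance sheets shrink → −16B.
OMO purchase (from banks) 65 billion rupees: just an asset swap on bank balance sheets → 0.
Net: 64 − 16 + 0 = +48 billion.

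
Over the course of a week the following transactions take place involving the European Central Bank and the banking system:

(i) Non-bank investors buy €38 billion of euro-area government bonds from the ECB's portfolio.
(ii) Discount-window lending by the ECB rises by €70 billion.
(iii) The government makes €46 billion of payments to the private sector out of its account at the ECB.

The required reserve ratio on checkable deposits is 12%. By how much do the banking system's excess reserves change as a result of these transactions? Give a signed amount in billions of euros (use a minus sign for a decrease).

+€77.04 billion

Asset sale (to non-banks) €38 billion: reserves −€38B, deposits −€38B.
Discount-window loan €70 billion: reserves +€70B, deposits 0.
Government spending €46 billion: reserves +€46B, deposits +€46B.
Totals: Δreserves = +€78B, Δdeposits = +€8B.
Δrequired reserves = 12% × +€8B = +€0.96B.
Δexcess reserves = Δreserves − Δrequired = +€78B − (+€0.96B) = +€77.04 billion.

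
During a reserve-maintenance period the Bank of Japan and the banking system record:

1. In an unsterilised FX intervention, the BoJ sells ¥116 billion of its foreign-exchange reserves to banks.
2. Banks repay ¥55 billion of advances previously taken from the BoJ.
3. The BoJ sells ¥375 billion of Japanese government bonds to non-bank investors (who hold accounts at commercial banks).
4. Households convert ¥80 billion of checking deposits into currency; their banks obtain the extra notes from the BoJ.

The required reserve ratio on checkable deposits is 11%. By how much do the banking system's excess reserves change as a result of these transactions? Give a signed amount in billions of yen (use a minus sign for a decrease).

-¥575.95 billion

FX sale ¥116 billion: reserves −¥116B, deposits 0.
Discount-window repayment ¥55 billion: reserves −¥55B, deposits 0.
Asset sale (to non-banks) ¥375 billion: reserves −¥375B, deposits −¥375B.
Currency withdrawal ¥80 billion: reserves −¥80B, deposits −¥80B.
Totals: Δreserves = −¥626B, Δdeposits = −¥455B.
Δrequired reserves = 11% × −¥455B = −¥50.05B.
Δexcess reserves = Δreserves − Δrequired = −¥626B − (−¥50.05B) = -¥575.95 billion.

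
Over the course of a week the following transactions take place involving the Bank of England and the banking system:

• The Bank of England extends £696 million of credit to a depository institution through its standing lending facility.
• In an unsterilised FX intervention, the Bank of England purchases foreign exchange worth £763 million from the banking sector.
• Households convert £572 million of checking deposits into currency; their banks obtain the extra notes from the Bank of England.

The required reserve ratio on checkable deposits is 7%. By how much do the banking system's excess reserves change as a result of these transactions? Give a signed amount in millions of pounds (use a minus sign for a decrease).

+£927.04 million

Discount-window loan £696 million: reserves +£696M, deposits 0.
FX purchase £763 million: reserves +£763M, deposits 0.
Currency withdrawal £572 million: reserves −£572M, deposits −£572M.
Totals: Δreserves = +£887M, Δdeposits = −£572M.
Δrequired reserves = 7% × −£572M = −£40.04M.
Δexcess reserves = Δreserves − Δrequired = +£887M − (−£40.04M) = +£927.04 million.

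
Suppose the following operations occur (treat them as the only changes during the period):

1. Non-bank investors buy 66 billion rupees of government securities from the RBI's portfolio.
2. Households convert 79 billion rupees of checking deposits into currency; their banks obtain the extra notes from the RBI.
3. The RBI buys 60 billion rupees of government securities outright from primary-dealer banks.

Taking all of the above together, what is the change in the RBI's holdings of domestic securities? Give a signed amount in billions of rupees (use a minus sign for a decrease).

Asset sale (to non-banks) 66 billion rupees: securities removed from the RBI's portfolio → −66B.
Currency withdrawal 79 billion rupees: the RBI's securities portfolio is untouched → 0.
OMO purchase (from banks) 60 billion rupees: securities added to the RBI's portfolio → +60B.
Net: −66 + 0 + 60 = -6 billion.

-6 billion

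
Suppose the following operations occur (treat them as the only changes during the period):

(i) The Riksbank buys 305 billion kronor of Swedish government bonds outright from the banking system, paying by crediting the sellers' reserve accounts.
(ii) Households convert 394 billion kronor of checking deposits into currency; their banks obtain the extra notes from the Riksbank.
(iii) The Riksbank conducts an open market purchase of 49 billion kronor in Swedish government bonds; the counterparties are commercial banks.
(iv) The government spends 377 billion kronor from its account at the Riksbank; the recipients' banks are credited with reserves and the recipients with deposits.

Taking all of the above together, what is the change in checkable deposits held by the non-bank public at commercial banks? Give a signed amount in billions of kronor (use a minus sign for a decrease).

-17 billion

OMO purchase (from banks) 305 billion kronor: the counterparty is a bank, so public deposits are unchanged → 0.
Currency withdrawal 394 billion kronor: non-bank counterparties' bank balances fall → −394B.
OMO purchase (from banks) 49 billion kronor: the counterparty is a bank, so public deposits are unchanged → 0.
Government spending 377 billion kronor: non-bank counterparties' bank balances rise → +377B.
Net: 0 − 394 + 0 + 377 = -17 billion.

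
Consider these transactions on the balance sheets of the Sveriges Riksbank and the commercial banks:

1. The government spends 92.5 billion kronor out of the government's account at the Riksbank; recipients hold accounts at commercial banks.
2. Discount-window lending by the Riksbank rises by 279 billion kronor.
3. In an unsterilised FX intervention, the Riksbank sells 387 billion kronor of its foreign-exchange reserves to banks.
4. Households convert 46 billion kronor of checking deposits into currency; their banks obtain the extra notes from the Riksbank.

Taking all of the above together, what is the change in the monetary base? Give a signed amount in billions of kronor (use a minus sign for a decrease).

Government spending 92.5 billion kronor: a non-base liability converts back to reserves → +92.5B.
Discount-window loan 279 billion kronor: Riksbank balance sheet expands → +279B.
FX sale 387 billion kronor: Riksbank balance sheet contracts → −387B.
Currency withdrawal 46 billion kronor: just a shift between currency and reserves — both are base money → 0.
Net: 92.5 + 279 − 387 + 0 = -15.5 billion.

-15.5 billion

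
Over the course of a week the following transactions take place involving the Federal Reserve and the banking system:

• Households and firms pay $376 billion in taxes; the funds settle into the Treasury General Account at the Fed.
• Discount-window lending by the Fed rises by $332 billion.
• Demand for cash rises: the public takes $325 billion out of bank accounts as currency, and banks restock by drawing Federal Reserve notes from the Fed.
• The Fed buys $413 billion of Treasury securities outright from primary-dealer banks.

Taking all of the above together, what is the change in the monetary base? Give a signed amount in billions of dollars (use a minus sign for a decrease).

Fed balance sheet:
  Assets:      Securities +$413B, Loans to banks +$332B
  Liabilities: Bank reserves +$44B, Currency in circulation +$325B, Government deposits +$376B
Monetary base = currency + reserves: +$325B + (+$44B) = +$369 billion.

+$369 billion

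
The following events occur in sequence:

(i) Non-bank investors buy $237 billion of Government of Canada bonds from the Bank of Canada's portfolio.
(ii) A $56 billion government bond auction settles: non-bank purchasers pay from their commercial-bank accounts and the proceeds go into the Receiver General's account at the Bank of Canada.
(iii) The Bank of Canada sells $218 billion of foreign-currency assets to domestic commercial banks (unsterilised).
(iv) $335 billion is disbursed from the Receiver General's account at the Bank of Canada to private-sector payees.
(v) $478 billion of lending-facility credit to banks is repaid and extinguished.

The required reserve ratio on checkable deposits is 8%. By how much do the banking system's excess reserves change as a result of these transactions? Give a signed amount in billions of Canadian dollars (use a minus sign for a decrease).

-$657.36 billion

Asset sale (to non-banks) $237 billion: reserves −$237B, deposits −$237B.
Government account inflow $56 billion: reserves −$56B, deposits −$56B.
FX sale $218 billion: reserves −$218B, deposits 0.
Government spending $335 billion: reserves +$335B, deposits +$335B.
Discount-window repayment $478 billion: reserves −$478B, deposits 0.
Totals: Δreserves = −$654B, Δdeposits = +$42B.
Δrequired reserves = 8% × +$42B = +$3.36B.
Δexcess reserves = Δreserves − Δrequired = −$654B − (+$3.36B) = -$657.36 billion.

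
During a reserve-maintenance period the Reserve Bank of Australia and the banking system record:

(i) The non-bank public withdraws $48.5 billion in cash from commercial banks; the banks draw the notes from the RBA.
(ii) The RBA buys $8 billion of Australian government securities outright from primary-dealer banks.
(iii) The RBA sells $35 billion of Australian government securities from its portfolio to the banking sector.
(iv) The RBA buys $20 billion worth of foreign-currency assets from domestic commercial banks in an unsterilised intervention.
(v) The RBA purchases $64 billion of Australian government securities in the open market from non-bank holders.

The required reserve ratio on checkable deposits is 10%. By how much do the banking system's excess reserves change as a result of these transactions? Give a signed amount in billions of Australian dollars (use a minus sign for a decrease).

Currency withdrawal $48.5 billion: reserves −$48.5B, deposits −$48.5B.
OMO purchase (from banks) $8 billion: reserves +$8B, deposits 0.
OMO sale (to banks) $35 billion: reserves −$35B, deposits 0.
FX purchase $20 billion: reserves +$20B, deposits 0.
Asset purchase (from non-banks) $64 billion: reserves +$64B, deposits +$64B.
Totals: Δreserves = +$8.5B, Δdeposits = +$15.5B.
Δrequired reserves = 10% × +$15.5B = +$1.55B.
Δexcess reserves = Δreserves − Δrequired = +$8.5B − (+$1.55B) = +$6.95 billion.

+$6.95 billion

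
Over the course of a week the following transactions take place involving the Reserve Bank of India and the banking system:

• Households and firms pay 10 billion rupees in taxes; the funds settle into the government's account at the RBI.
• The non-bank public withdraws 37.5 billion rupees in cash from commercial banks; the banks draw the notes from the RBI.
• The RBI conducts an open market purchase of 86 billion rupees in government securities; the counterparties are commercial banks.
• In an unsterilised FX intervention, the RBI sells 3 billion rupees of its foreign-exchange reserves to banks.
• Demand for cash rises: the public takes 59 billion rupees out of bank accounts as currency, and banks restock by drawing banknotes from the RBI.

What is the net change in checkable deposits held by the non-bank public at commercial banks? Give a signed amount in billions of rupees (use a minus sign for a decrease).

-106.5 billion

Government account inflow 10 billion rupees: non-bank counterparties' bank balances fall → −10B.
Currency withdrawal 37.5 billion rupees: non-bank counterparties' bank balances fall → −37.5B.
OMO purchase (from banks) 86 billion rupees: the counterparty is a bank, so public deposits are unchanged → 0.
FX sale 3 billion rupees: the counterparty is a bank, so public deposits are unchanged → 0.
Currency withdrawal 59 billion rupees: non-bank counterparties' bank balances fall → −59B.
Net: −10 − 37.5 + 0 + 0 − 59 = -106.5 billion.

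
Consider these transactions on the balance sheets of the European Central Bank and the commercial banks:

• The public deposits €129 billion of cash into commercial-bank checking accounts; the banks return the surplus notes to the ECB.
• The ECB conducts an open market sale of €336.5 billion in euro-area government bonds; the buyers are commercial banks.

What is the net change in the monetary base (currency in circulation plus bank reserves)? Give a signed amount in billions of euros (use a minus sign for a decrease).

-€336.5 billion

Currency deposit €129 billion: just a shift between currency and reserves — both are base money → 0.
OMO sale (to banks) €336.5 billion: ECB balance sheet contracts → −€336.5B.
Net: 0 − 336.5 = -€336.5 billion.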